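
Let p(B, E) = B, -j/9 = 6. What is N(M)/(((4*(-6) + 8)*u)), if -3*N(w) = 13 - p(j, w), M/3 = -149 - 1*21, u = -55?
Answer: -67/2640 ≈ -0.025379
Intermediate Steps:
j = -54 (j = -9*6 = -54)
M = -510 (M = 3*(-149 - 1*21) = 3*(-149 - 21) = 3*(-170) = -510)
N(w) = -67/3 (N(w) = -(13 - 1*(-54))/3 = -(13 + 54)/3 = -1/3*67 = -67/3)
N(M)/(((4*(-6) + 8)*u)) = -67*(-1/(55*(4*(-6) + 8)))/3 = -67*(-1/(55*(-24 + 8)))/3 = -67/(3*((-16*(-55)))) = -67/3/880 = -67/3*1/880 = -67/2640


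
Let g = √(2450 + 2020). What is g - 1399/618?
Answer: -1399/618 + √4470 ≈ 64.594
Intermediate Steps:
g = √4470 ≈ 66.858
g - 1399/618 = √4470 - 1399/618 = -1399/618 + √4470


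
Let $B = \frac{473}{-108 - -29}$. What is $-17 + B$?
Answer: $- \frac{1816}{79} \approx -22.987$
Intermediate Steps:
$B = - \frac{473}{79}$ ($B = \frac{473}{-108 + 29} = \frac{473}{-79} = 473 \left(- \frac{1}{79}\right) = - \frac{473}{79} \approx -5.9873$)
$-17 + B = -17 - \frac{473}{79} = - \frac{1816}{79}$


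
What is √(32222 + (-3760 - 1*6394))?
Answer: 6*√613 ≈ 148.55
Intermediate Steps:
√(32222 + (-3760 - 1*6394)) = √(32222 + (-3760 - 6394)) = √(32222 - 10154) = √22068 = 6*√613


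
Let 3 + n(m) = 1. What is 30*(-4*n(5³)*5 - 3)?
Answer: 1110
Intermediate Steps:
n(m) = -2 (n(m) = -3 + 1 = -2)
30*(-4*n(5³)*5 - 3) = 30*(-4*(-2)*5 - 3) = 30*(8*5 - 3) = 30*(40 - 3) = 30*37 = 1110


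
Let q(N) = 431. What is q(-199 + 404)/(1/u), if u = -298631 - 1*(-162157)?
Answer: -58820294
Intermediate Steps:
u = -136474 (u = -298631 + 162157 = -136474)
q(-199 + 404)/(1/u) = 431/(1/(-136474)) = 431/(-1/136474) = 431*(-136474) = -58820294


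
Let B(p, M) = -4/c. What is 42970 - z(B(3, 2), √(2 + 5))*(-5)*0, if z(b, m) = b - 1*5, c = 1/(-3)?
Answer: 42970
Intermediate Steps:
c = -⅓ (c = 1*(-⅓) = -⅓ ≈ -0.33333)
B(p, M) = 12 (B(p, M) = -4/(-⅓) = -4*(-3) = 12)
z(b, m) = -5 + b (z(b, m) = b - 5 = -5 + b)
42970 - z(B(3, 2), √(2 + 5))*(-5)*0 = 42970 - (-5 + 12)*(-5)*0 = 42970 - 7*(-5)*0 = 42970 - (-35)*0 = 42970 - 1*0 = 42970 + 0 = 42970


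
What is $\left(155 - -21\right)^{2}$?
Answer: $30976$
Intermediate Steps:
$\left(155 - -21\right)^{2} = \left(155 + 21\right)^{2} = 176^{2} = 30976$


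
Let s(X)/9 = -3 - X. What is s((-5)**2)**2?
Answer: 63504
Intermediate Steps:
s(X) = -27 - 9*X (s(X) = 9*(-3 - X) = -27 - 9*X)
s((-5)**2)**2 = (-27 - 9*(-5)**2)**2 = (-27 - 9*25)**2 = (-27 - 225)**2 = (-252)**2 = 63504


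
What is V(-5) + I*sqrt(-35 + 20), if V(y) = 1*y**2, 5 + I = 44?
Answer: 25 + 39*I*sqrt(15) ≈ 25.0 + 151.05*I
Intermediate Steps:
I = 39 (I = -5 + 44 = 39)
V(y) = y**2
V(-5) + I*sqrt(-35 + 20) = (-5)**2 + 39*sqrt(-35 + 20) = 25 + 39*sqrt(-15) = 25 + 39*(I*sqrt(15)) = 25 + 39*I*sqrt(15)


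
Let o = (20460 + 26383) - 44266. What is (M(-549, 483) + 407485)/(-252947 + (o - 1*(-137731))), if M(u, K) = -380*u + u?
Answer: -615556/112639 ≈ -5.4649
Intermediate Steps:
o = 2577 (o = 46843 - 44266 = 2577)
M(u, K) = -379*u
(M(-549, 483) + 407485)/(-252947 + (o - 1*(-137731))) = (-379*(-549) + 407485)/(-252947 + (2577 - 1*(-137731))) = (208071 + 407485)/(-252947 + (2577 + 137731)) = 615556/(-252947 + 140308) = 615556/(-112639) = 615556*(-1/112639) = -615556/112639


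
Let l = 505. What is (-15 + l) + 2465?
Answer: 2955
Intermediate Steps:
(-15 + l) + 2465 = (-15 + 505) + 2465 = 490 + 2465 = 2955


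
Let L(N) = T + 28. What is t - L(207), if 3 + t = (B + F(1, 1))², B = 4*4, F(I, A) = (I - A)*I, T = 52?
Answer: 173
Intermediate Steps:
F(I, A) = I*(I - A)
L(N) = 80 (L(N) = 52 + 28 = 80)
B = 16
t = 253 (t = -3 + (16 + 1*(1 - 1*1))² = -3 + (16 + 1*(1 - 1))² = -3 + (16 + 1*0)² = -3 + (16 + 0)² = -3 + 16² = -3 + 256 = 253)
t - L(207) = 253 - 1*80 = 253 - 80 = 173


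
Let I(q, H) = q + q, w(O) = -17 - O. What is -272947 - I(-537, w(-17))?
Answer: -271873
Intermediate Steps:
I(q, H) = 2*q
-272947 - I(-537, w(-17)) = -272947 - 2*(-537) = -272947 - 1*(-1074) = -272947 + 1074 = -271873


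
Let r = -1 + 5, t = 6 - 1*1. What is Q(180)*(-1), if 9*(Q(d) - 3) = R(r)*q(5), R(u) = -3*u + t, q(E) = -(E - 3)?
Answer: -41/9 ≈ -4.5556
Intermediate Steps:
t = 5 (t = 6 - 1 = 5)
q(E) = 3 - E (q(E) = -(-3 + E) = 3 - E)
r = 4
R(u) = 5 - 3*u (R(u) = -3*u + 5 = 5 - 3*u)
Q(d) = 41/9 (Q(d) = 3 + ((5 - 3*4)*(3 - 1*5))/9 = 3 + ((5 - 12)*(3 - 5))/9 = 3 + (-7*(-2))/9 = 3 + (⅑)*14 = 3 + 14/9 = 41/9)
Q(180)*(-1) = (41/9)*(-1) = -41/9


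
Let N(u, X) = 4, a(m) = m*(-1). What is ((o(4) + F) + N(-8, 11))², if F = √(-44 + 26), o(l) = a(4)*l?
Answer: 126 - 72*I*√2 ≈ 126.0 - 101.82*I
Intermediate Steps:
a(m) = -m
o(l) = -4*l (o(l) = (-1*4)*l = -4*l)
F = 3*I*√2 (F = √(-18) = 3*I*√2 ≈ 4.2426*I)
((o(4) + F) + N(-8, 11))² = ((-4*4 + 3*I*√2) + 4)² = ((-16 + 3*I*√2) + 4)² = (-12 + 3*I*√2)²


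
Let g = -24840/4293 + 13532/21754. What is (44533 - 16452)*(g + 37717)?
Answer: 1831456034497385/1729443 ≈ 1.0590e+9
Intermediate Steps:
g = -8931046/1729443 (g = -24840*1/4293 + 13532*(1/21754) = -920/159 + 6766/10877 = -8931046/1729443 ≈ -5.1641)
(44533 - 16452)*(g + 37717) = (44533 - 16452)*(-8931046/1729443 + 37717) = 28081*(65220470585/1729443) = 1831456034497385/1729443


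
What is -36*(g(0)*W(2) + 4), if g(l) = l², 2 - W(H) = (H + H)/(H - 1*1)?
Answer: -144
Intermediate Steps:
W(H) = 2 - 2*H/(-1 + H) (W(H) = 2 - (H + H)/(H - 1*1) = 2 - 2*H/(H - 1) = 2 - 2*H/(-1 + H))
-36*(g(0)*W(2) + 4) = -36*(0²*(-2/(-1 + 2)) + 4) = -36*(0*(-2/1) + 4) = -36*(0*(-2*1) + 4) = -36*(0*(-2) + 4) = -36*(0 + 4) = -36*4 = -144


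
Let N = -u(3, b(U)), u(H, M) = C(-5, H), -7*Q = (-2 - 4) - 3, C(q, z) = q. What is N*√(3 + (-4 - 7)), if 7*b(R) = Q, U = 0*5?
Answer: 10*I*√2 ≈ 14.142*I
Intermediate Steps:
Q = 9/7 (Q = -((-2 - 4) - 3)/7 = -(-6 - 3)/7 = -⅐*(-9) = 9/7 ≈ 1.2857)
U = 0
b(R) = 9/49 (b(R) = (⅐)*(9/7) = 9/49)
u(H, M) = -5
N = 5 (N = -1*(-5) = 5)
N*√(3 + (-4 - 7)) = 5*√(3 + (-4 - 7)) = 5*√(3 - 11) = 5*√(-8) = 5*(2*I*√2) = 10*I*√2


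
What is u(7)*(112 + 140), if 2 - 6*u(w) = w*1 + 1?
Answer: -252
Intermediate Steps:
u(w) = ⅙ - w/6 (u(w) = ⅓ - (w*1 + 1)/6 = ⅓ - (w + 1)/6 = ⅓ - (1 + w)/6 = ⅓ + (-⅙ - w/6) = ⅙ - w/6)
u(7)*(112 + 140) = (⅙ - ⅙*7)*(112 + 140) = (⅙ - 7/6)*252 = -1*252 = -252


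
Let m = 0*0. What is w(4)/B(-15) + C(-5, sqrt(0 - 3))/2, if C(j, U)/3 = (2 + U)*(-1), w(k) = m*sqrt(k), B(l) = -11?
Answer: -3 - 3*I*sqrt(3)/2 ≈ -3.0 - 2.5981*I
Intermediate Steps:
m = 0
w(k) = 0 (w(k) = 0*sqrt(k) = 0)
C(j, U) = -6 - 3*U (C(j, U) = 3*((2 + U)*(-1)) = 3*(-2 - U) = -6 - 3*U)
w(4)/B(-15) + C(-5, sqrt(0 - 3))/2 = 0/(-11) + (-6 - 3*sqrt(0 - 3))/2 = 0*(-1/11) + (-6 - 3*I*sqrt(3))*(1/2) = 0 + (-6 - 3*I*sqrt(3))*(1/2) = 0 + (-3 - 3*I*sqrt(3)/2) = -3 - 3*I*sqrt(3)/2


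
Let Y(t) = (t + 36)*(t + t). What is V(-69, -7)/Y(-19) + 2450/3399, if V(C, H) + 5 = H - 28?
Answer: 859330/1097877 ≈ 0.78272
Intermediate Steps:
V(C, H) = -33 + H (V(C, H) = -5 + (H - 28) = -5 + (-28 + H) = -33 + H)
Y(t) = 2*t*(36 + t) (Y(t) = (36 + t)*(2*t) = 2*t*(36 + t))
V(-69, -7)/Y(-19) + 2450/3399 = (-33 - 7)/((2*(-19)*(36 - 19))) + 2450/3399 = -40/(2*(-19)*17) + 2450*(1/3399) = -40/(-646) + 2450/3399 = -40*(-1/646) + 2450/3399 = 20/323 + 2450/3399 = 859330/1097877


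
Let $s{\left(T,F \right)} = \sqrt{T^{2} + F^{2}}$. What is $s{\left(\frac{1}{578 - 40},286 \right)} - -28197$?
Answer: $28197 + \frac{5 \sqrt{947014457}}{538} \approx 28483.0$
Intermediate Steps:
$s{\left(T,F \right)} = \sqrt{F^{2} + T^{2}}$
$s{\left(\frac{1}{578 - 40},286 \right)} - -28197 = \sqrt{286^{2} + \left(\frac{1}{578 - 40}\right)^{2}} - -28197 = \sqrt{81796 + \left(\frac{1}{578 - 40}\right)^{2}} + 28197 = \sqrt{81796 + \left(\frac{1}{538}\right)^{2}} + 28197 = \sqrt{81796 + \frac{1}{289444}} + 28197 = \sqrt{\frac{23675361425}{289444}} + 28197 = \frac{5 \sqrt{947014457}}{538} + 28197 = 28197 + \frac{5 \sqrt{947014457}}{538}$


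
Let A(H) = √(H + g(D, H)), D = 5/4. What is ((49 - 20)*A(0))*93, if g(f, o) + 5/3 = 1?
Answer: 899*I*√6 ≈ 2202.1*I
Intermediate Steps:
D = 5/4 (D = 5*(¼) = 5/4 ≈ 1.2500)
g(f, o) = -⅔ (g(f, o) = -5/3 + 1 = -⅔)
A(H) = √(-⅔ + H) (A(H) = √(H - ⅔) = √(-⅔ + H))
((49 - 20)*A(0))*93 = ((49 - 20)*(√(-6 + 9*0)/3))*93 = (29*(√(-6 + 0)/3))*93 = (29*(√(-6)/3))*93 = (29*((I*√6)/3))*93 = (29*(I*√6/3))*93 = (29*I*√6/3)*93 = 899*I*√6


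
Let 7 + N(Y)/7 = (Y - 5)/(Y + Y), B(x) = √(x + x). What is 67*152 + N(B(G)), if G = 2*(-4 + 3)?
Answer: 20277/2 + 35*I/4 ≈ 10139.0 + 8.75*I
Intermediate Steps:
G = -2 (G = 2*(-1) = -2)
B(x) = √2*√x (B(x) = √(2*x) = √2*√x)
N(Y) = -49 + 7*(-5 + Y)/(2*Y) (N(Y) = -49 + 7*((Y - 5)/(Y + Y)) = -49 + 7*((-5 + Y)/((2*Y))) = -49 + 7*((-5 + Y)*(1/(2*Y))) = -49 + 7*((-5 + Y)/(2*Y)) = -49 + 7*(-5 + Y)/(2*Y))
67*152 + N(B(G)) = 67*152 + 7*(-5 - 13*√2*√(-2))/(2*((√2*√(-2)))) = 10184 + 7*(-5 - 13*√2*I*√2)/(2*((√2*(I*√2)))) = 10184 + 7*(-5 - 26*I)/(2*((2*I))) = 10184 + 7*(-I/2)*(-5 - 26*I)/2 = 10184 - 7*I*(-5 - 26*I)/4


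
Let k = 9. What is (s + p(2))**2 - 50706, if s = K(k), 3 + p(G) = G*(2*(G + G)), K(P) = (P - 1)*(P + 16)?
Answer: -5337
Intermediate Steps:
K(P) = (-1 + P)*(16 + P)
p(G) = -3 + 4*G**2 (p(G) = -3 + G*(2*(G + G)) = -3 + G*(2*(2*G)) = -3 + G*(4*G) = -3 + 4*G**2)
s = 200 (s = -16 + 9**2 + 15*9 = -16 + 81 + 135 = 200)
(s + p(2))**2 - 50706 = (200 + (-3 + 4*2**2))**2 - 50706 = (200 + (-3 + 4*4))**2 - 50706 = (200 + (-3 + 16))**2 - 50706 = (200 + 13)**2 - 50706 = 213**2 - 50706 = 45369 - 50706 = -5337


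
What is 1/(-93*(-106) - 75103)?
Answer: -1/65245 ≈ -1.5327e-5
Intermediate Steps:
1/(-93*(-106) - 75103) = 1/(9858 - 75103) = 1/(-65245) = -1/65245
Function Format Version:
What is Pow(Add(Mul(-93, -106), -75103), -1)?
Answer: Rational(-1, 65245) ≈ -1.5327e-5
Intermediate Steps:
Pow(Add(Mul(-93, -106), -75103), -1) = Pow(Add(9858, -75103), -1) = Pow(-65245, -1) = Rational(-1, 65245)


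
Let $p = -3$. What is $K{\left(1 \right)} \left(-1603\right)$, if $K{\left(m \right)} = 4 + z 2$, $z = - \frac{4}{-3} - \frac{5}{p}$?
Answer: $-16030$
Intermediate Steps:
$z = 3$ ($z = - \frac{4}{-3} - \frac{5}{-3} = \left(-4\right) \left(- \frac{1}{3}\right) - - \frac{5}{3} = \frac{4}{3} + \frac{5}{3} = 3$)
$K{\left(m \right)} = 10$ ($K{\left(m \right)} = 4 + 3 \cdot 2 = 4 + 6 = 10$)
$K{\left(1 \right)} \left(-1603\right) = 10 \left(-1603\right) = -16030$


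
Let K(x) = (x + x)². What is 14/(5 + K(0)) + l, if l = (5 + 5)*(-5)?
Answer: -236/5 ≈ -47.200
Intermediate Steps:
K(x) = 4*x² (K(x) = (2*x)² = 4*x²)
l = -50 (l = 10*(-5) = -50)
14/(5 + K(0)) + l = 14/(5 + 4*0²) - 50 = 14/(5 + 4*0) - 50 = 14/(5 + 0) - 50 = 14/5 - 50 = -236/5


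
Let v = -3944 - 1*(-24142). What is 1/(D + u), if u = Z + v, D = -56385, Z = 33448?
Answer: -1/2739 ≈ -0.00036510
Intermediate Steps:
v = 20198 (v = -3944 + 24142 = 20198)
u = 53646 (u = 33448 + 20198 = 53646)
1/(D + u) = 1/(-56385 + 53646) = 1/(-2739) = -1/2739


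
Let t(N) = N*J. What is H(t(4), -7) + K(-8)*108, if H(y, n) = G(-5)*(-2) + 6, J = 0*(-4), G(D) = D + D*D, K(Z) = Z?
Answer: -898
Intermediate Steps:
G(D) = D + D²
J = 0
t(N) = 0 (t(N) = N*0 = 0)
H(y, n) = -34 (H(y, n) = -5*(1 - 5)*(-2) + 6 = -5*(-4)*(-2) + 6 = 20*(-2) + 6 = -40 + 6 = -34)
H(t(4), -7) + K(-8)*108 = -34 - 8*108 = -34 - 864 = -898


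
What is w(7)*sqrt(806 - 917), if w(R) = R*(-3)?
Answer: -21*I*sqrt(111) ≈ -221.25*I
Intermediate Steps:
w(R) = -3*R
w(7)*sqrt(806 - 917) = (-3*7)*sqrt(806 - 917) = -21*I*sqrt(111)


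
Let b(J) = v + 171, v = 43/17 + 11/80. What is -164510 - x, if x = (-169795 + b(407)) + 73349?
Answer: -92803227/1360 ≈ -68238.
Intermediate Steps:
v = 3627/1360 (v = 43*(1/17) + 11*(1/80) = 43/17 + 11/80 = 3627/1360 ≈ 2.6669)
b(J) = 236187/1360 (b(J) = 3627/1360 + 171 = 236187/1360)
x = -130930373/1360 (x = (-169795 + 236187/1360) + 73349 = -230685013/1360 + 73349 = -130930373/1360 ≈ -96272.)
-164510 - x = -164510 - 1*(-130930373/1360) = -164510 + 130930373/1360 = -92803227/1360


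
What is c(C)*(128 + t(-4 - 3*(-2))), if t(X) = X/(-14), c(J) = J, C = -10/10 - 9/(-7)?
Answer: 1790/49 ≈ 36.531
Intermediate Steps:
C = 2/7 (C = -10*⅒ - 9*(-⅐) = -1 + 9/7 = 2/7 ≈ 0.28571)
t(X) = -X/14 (t(X) = X*(-1/14) = -X/14)
c(C)*(128 + t(-4 - 3*(-2))) = 2*(128 - (-4 - 3*(-2))/14)/7 = 2*(128 - (-4 + 6)/14)/7 = 2*(128 - 1/14*2)/7 = 2*(128 - ⅐)/7 = (2/7)*(895/7) = 1790/49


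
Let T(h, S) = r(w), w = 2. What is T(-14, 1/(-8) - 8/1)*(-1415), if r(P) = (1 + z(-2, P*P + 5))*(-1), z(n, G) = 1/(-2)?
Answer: 1415/2 ≈ 707.50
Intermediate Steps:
z(n, G) = -½
r(P) = -½ (r(P) = (1 - ½)*(-1) = (½)*(-1) = -½)
T(h, S) = -½
T(-14, 1/(-8) - 8/1)*(-1415) = -½*(-1415) = 1415/2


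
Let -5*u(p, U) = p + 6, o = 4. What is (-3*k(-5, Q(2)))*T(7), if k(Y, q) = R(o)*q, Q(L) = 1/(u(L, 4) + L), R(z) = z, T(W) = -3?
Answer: 90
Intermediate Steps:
u(p, U) = -6/5 - p/5 (u(p, U) = -(p + 6)/5 = -(6 + p)/5 = -6/5 - p/5)
Q(L) = 1/(-6/5 + 4*L/5) (Q(L) = 1/((-6/5 - L/5) + L) = 1/(-6/5 + 4*L/5))
k(Y, q) = 4*q
(-3*k(-5, Q(2)))*T(7) = -12*5/(2*(-3 + 2*2))*(-3) = -12*5/(2*(-3 + 4))*(-3) = -12*(5/2)/1*(-3) = -12*(5/2)*1*(-3) = -12*5/2*(-3) = -3*10*(-3) = -30*(-3) = 90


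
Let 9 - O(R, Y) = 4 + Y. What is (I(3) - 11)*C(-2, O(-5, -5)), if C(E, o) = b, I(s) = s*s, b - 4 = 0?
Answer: -8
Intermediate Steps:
b = 4 (b = 4 + 0 = 4)
I(s) = s**2
O(R, Y) = 5 - Y (O(R, Y) = 9 - (4 + Y) = 9 + (-4 - Y) = 5 - Y)
C(E, o) = 4
(I(3) - 11)*C(-2, O(-5, -5)) = (3**2 - 11)*4 = (9 - 11)*4 = -2*4 = -8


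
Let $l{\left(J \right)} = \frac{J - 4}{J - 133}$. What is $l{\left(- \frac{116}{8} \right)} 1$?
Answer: $\frac{37}{295} \approx 0.12542$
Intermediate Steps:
$l{\left(J \right)} = \frac{-4 + J}{-133 + J}$
$l{\left(- \frac{116}{8} \right)} 1 = \frac{-4 - \frac{116}{8}}{-133 - \frac{116}{8}} \cdot 1 = \frac{-4 - \frac{29}{2}}{-133 - \frac{29}{2}} \cdot 1 = \frac{1}{- \frac{295}{2}} \left(- \frac{37}{2}\right) 1 = \left(- \frac{2}{295}\right) \left(- \frac{37}{2}\right) 1 = \frac{37}{295} \cdot 1 = \frac{37}{295}$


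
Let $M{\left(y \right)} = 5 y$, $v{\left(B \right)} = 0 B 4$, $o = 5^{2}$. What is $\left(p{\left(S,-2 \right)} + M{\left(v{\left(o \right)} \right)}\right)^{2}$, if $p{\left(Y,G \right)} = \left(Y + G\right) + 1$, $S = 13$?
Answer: $144$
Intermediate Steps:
$o = 25$
$v{\left(B \right)} = 0$ ($v{\left(B \right)} = 0 \cdot 4 = 0$)
$p{\left(Y,G \right)} = 1 + G + Y$ ($p{\left(Y,G \right)} = \left(G + Y\right) + 1 = 1 + G + Y$)
$\left(p{\left(S,-2 \right)} + M{\left(v{\left(o \right)} \right)}\right)^{2} = \left(\left(1 - 2 + 13\right) + 5 \cdot 0\right)^{2} = \left(12 + 0\right)^{2} = 12^{2} = 144$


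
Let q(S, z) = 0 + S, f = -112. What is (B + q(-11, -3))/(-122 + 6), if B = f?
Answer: 123/116 ≈ 1.0603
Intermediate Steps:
B = -112
q(S, z) = S
(B + q(-11, -3))/(-122 + 6) = (-112 - 11)/(-122 + 6) = -123/(-116) = -123*(-1/116) = 123/116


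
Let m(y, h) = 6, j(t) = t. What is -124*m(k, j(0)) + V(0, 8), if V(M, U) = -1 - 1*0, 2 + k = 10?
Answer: -745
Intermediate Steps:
k = 8 (k = -2 + 10 = 8)
V(M, U) = -1 (V(M, U) = -1 + 0 = -1)
-124*m(k, j(0)) + V(0, 8) = -124*6 - 1 = -744 - 1 = -745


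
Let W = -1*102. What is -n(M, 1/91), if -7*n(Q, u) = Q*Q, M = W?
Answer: 10404/7 ≈ 1486.3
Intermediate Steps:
W = -102
M = -102
n(Q, u) = -Q**2/7 (n(Q, u) = -Q*Q/7 = -Q**2/7)
-n(M, 1/91) = -(-1)*(-102)**2/7 = -(-1)*10404/7 = -1*(-10404/7) = 10404/7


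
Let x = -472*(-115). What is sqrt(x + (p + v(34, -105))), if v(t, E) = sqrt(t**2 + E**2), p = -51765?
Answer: sqrt(2515 + sqrt(12181)) ≈ 51.238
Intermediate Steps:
x = 54280
v(t, E) = sqrt(E**2 + t**2)
sqrt(x + (p + v(34, -105))) = sqrt(54280 + (-51765 + sqrt((-105)**2 + 34**2))) = sqrt(54280 + (-51765 + sqrt(11025 + 1156))) = sqrt(54280 + (-51765 + sqrt(12181))) = sqrt(2515 + sqrt(12181))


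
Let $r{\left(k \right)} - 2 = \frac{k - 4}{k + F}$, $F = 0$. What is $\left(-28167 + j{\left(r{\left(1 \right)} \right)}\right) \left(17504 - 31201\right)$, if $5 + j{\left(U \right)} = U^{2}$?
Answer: $385858187$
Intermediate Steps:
$r{\left(k \right)} = 2 + \frac{-4 + k}{k}$ ($r{\left(k \right)} = 2 + \frac{k - 4}{k + 0} = 2 + \frac{-4 + k}{k}$)
$j{\left(U \right)} = -5 + U^{2}$
$\left(-28167 + j{\left(r{\left(1 \right)} \right)}\right) \left(17504 - 31201\right) = \left(-28167 - \left(5 - \left(3 - \frac{4}{1}\right)^{2}\right)\right) \left(17504 - 31201\right) = \left(-28167 - \left(5 - \left(3 - 4\right)^{2}\right)\right) \left(-13697\right) = \left(-28167 - \left(5 - \left(-1\right)^{2}\right)\right) \left(-13697\right) = \left(-28167 + \left(-5 + 1\right)\right) \left(-13697\right) = \left(-28167 - 4\right) \left(-13697\right) = \left(-28171\right) \left(-13697\right) = 385858187$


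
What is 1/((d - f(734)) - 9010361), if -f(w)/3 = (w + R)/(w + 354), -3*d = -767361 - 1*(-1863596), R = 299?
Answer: -3264/30602512687 ≈ -1.0666e-7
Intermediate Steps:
d = -1096235/3 (d = -(-767361 - 1*(-1863596))/3 = -(-767361 + 1863596)/3 = -⅓*1096235 = -1096235/3 ≈ -3.6541e+5)
f(w) = -3*(299 + w)/(354 + w) (f(w) = -3*(w + 299)/(w + 354) = -3*(299 + w)/(354 + w))
1/((d - f(734)) - 9010361) = 1/((-1096235/3 - 3*(-299 - 1*734)/(354 + 734)) - 9010361) = 1/((-1096235/3 - 3*(-299 - 734)/1088) - 9010361) = 1/((-1096235/3 - 3*(-1033)/1088) - 9010361) = 1/((-1096235/3 - 1*(-3099/1088)) - 9010361) = 1/((-1096235/3 + 3099/1088) - 9010361) = 1/(-1192694383/3264 - 9010361) = 1/(-30602512687/3264) = -3264/30602512687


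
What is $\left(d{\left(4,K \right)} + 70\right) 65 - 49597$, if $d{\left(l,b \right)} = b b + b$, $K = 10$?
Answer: $-37897$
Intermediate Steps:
$d{\left(l,b \right)} = b + b^{2}$ ($d{\left(l,b \right)} = b^{2} + b = b + b^{2}$)
$\left(d{\left(4,K \right)} + 70\right) 65 - 49597 = \left(10 \left(1 + 10\right) + 70\right) 65 - 49597 = \left(10 \cdot 11 + 70\right) 65 - 49597 = \left(110 + 70\right) 65 - 49597 = 180 \cdot 65 - 49597 = 11700 - 49597 = -37897$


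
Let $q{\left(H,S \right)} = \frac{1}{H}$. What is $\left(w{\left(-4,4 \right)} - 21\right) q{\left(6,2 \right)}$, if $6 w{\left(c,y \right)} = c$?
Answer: $- \frac{65}{18} \approx -3.6111$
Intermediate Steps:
$w{\left(c,y \right)} = \frac{c}{6}$
$\left(w{\left(-4,4 \right)} - 21\right) q{\left(6,2 \right)} = \frac{\frac{1}{6} \left(-4\right) - 21}{6} = \left(- \frac{2}{3} - 21\right) \frac{1}{6} = \left(- \frac{65}{3}\right) \frac{1}{6} = - \frac{65}{18}$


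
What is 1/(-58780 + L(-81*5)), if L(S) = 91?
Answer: -1/58689 ≈ -1.7039e-5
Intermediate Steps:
1/(-58780 + L(-81*5)) = 1/(-58780 + 91) = 1/(-58689) = -1/58689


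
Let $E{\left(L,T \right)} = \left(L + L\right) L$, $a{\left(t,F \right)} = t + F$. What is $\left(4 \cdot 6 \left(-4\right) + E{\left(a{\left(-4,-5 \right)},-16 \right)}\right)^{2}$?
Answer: $4356$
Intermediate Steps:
$a{\left(t,F \right)} = F + t$
$E{\left(L,T \right)} = 2 L^{2}$ ($E{\left(L,T \right)} = 2 L L = 2 L^{2}$)
$\left(4 \cdot 6 \left(-4\right) + E{\left(a{\left(-4,-5 \right)},-16 \right)}\right)^{2} = \left(4 \cdot 6 \left(-4\right) + 2 \left(-5 - 4\right)^{2}\right)^{2} = \left(24 \left(-4\right) + 2 \left(-9\right)^{2}\right)^{2} = \left(-96 + 2 \cdot 81\right)^{2} = \left(-96 + 162\right)^{2} = 66^{2} = 4356$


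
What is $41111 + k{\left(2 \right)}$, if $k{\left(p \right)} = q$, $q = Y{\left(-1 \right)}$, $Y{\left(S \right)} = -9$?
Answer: $41102$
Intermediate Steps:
$q = -9$
$k{\left(p \right)} = -9$
$41111 + k{\left(2 \right)} = 41111 - 9 = 41102$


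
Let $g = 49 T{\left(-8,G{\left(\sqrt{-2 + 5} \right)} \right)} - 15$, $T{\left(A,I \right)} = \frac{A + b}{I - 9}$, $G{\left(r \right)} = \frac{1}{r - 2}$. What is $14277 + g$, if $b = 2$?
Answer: $\frac{843075}{59} - \frac{147 \sqrt{3}}{59} \approx 14285.0$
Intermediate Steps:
$G{\left(r \right)} = \frac{1}{-2 + r}$
$T{\left(A,I \right)} = \frac{2 + A}{-9 + I}$ ($T{\left(A,I \right)} = \frac{A + 2}{I - 9} = \frac{2 + A}{-9 + I}$)
$g = -15 - \frac{294}{-9 + \frac{1}{-2 + \sqrt{3}}}$ ($g = 49 \frac{2 - 8}{-9 + \frac{1}{-2 + \sqrt{-2 + 5}}} - 15 = 49 \frac{1}{-9 + \frac{1}{-2 + \sqrt{3}}} \left(-6\right) - 15 = 49 \left(- \frac{6}{-9 + \frac{1}{-2 + \sqrt{3}}}\right) - 15 = - \frac{294}{-9 + \frac{1}{-2 + \sqrt{3}}} - 15 = -15 - \frac{294}{-9 + \frac{1}{-2 + \sqrt{3}}} \approx 8.0913$)
$14277 + g = 14277 + \left(\frac{732}{59} - \frac{147 \sqrt{3}}{59}\right) = \frac{843075}{59} - \frac{147 \sqrt{3}}{59}$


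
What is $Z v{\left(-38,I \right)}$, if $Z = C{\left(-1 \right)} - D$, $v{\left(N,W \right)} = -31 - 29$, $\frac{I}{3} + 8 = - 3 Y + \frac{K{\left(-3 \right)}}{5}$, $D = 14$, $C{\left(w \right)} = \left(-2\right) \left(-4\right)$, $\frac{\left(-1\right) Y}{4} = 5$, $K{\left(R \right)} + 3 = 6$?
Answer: $360$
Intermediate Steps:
$K{\left(R \right)} = 3$ ($K{\left(R \right)} = -3 + 6 = 3$)
$Y = -20$ ($Y = \left(-4\right) 5 = -20$)
$C{\left(w \right)} = 8$
$I = \frac{789}{5}$ ($I = -24 + 3 \left(\left(-3\right) \left(-20\right) + \frac{3}{5}\right) = -24 + 3 \left(60 + 3 \cdot \frac{1}{5}\right) = -24 + 3 \left(60 + \frac{3}{5}\right) = -24 + 3 \cdot \frac{303}{5} = -24 + \frac{909}{5} = \frac{789}{5} \approx 157.8$)
$v{\left(N,W \right)} = -60$ ($v{\left(N,W \right)} = -31 - 29 = -60$)
$Z = -6$ ($Z = 8 - 14 = -6$)
$Z v{\left(-38,I \right)} = \left(-6\right) \left(-60\right) = 360$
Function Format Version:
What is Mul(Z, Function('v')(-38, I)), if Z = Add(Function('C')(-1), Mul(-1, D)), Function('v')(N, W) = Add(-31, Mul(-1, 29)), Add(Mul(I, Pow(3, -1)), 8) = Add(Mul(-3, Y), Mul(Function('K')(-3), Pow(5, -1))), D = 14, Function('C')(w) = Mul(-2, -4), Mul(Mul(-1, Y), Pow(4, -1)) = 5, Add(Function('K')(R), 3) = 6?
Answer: 360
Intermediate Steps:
Function('K')(R) = 3 (Function('K')(R) = Add(-3, 6) = 3)
Y = -20 (Y = Mul(-4, 5) = -20)
Function('C')(w) = 8
I = Rational(789, 5) (I = Add(-24, Mul(3, Add(Mul(-3, -20), Mul(3, Pow(5, -1))))) = Add(-24, Mul(3, Add(60, Mul(3, Rational(1, 5))))) = Add(-24, Mul(3, Add(60, Rational(3, 5)))) = Add(-24, Mul(3, Rational(303, 5))) = Add(-24, Rational(909, 5)) = Rational(789, 5) ≈ 157.80)
Function('v')(N, W) = -60 (Function('v')(N, W) = Add(-31, -29) = -60)
Z = -6 (Z = Add(8, Mul(-1, 14)) = Add(8, -14) = -6)
Mul(Z, Function('v')(-38, I)) = Mul(-6, -60) = 360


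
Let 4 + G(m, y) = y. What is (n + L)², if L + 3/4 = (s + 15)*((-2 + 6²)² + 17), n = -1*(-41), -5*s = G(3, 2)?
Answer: 131108443921/400 ≈ 3.2777e+8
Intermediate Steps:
G(m, y) = -4 + y
s = ⅖ (s = -(-4 + 2)/5 = -⅕*(-2) = ⅖ ≈ 0.40000)
n = 41
L = 361269/20 (L = -¾ + (⅖ + 15)*((-2 + 6²)² + 17) = -¾ + 77*((-2 + 36)² + 17)/5 = -¾ + 77*(34² + 17)/5 = -¾ + 77*(1156 + 17)/5 = -¾ + (77/5)*1173 = -¾ + 90321/5 = 361269/20 ≈ 18063.)
(n + L)² = (41 + 361269/20)² = (362089/20)² = 131108443921/400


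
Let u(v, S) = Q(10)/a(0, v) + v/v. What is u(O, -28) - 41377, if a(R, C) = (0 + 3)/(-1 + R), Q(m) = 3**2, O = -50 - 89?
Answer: -41379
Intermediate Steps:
O = -139
Q(m) = 9
a(R, C) = 3/(-1 + R)
u(v, S) = -2 (u(v, S) = 9/((3/(-1 + 0))) + v/v = 9/((3/(-1))) + 1 = 9/((3*(-1))) + 1 = 9/(-3) + 1 = 9*(-1/3) + 1 = -3 + 1 = -2)
u(O, -28) - 41377 = -2 - 41377 = -41379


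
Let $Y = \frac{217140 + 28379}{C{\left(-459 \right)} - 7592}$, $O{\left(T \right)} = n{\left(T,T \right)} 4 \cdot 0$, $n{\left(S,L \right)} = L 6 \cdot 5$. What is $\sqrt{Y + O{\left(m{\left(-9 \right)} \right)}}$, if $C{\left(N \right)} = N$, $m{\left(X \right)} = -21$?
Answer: $\frac{i \sqrt{1976673469}}{8051} \approx 5.5223 i$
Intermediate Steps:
$n{\left(S,L \right)} = 30 L$ ($n{\left(S,L \right)} = 6 L 5 = 30 L$)
$O{\left(T \right)} = 0$ ($O{\left(T \right)} = 30 T 4 \cdot 0 = 120 T 0 = 0$)
$Y = - \frac{245519}{8051}$ ($Y = \frac{217140 + 28379}{-459 - 7592} = \frac{245519}{-8051} = 245519 \left(- \frac{1}{8051}\right) = - \frac{245519}{8051} \approx -30.495$)
$\sqrt{Y + O{\left(m{\left(-9 \right)} \right)}} = \sqrt{- \frac{245519}{8051} + 0} = \sqrt{- \frac{245519}{8051}} = \frac{i \sqrt{1976673469}}{8051}$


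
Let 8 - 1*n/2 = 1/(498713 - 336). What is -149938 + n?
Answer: -74717676596/498377 ≈ -1.4992e+5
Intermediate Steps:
n = 7974030/498377 (n = 16 - 2/(498713 - 336) = 16 - 2/498377 = 7974030/498377 ≈ 16.000)
-149938 + n = -149938 + 7974030/498377 = -74717676596/498377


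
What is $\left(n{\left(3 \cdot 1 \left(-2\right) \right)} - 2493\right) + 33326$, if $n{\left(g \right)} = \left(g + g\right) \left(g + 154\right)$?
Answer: $29057$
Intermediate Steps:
$n{\left(g \right)} = 2 g \left(154 + g\right)$
$\left(n{\left(3 \cdot 1 \left(-2\right) \right)} - 2493\right) + 33326 = \left(2 \cdot 3 \cdot 1 \left(-2\right) \left(154 + 3 \cdot 1 \left(-2\right)\right) - 2493\right) + 33326 = \left(2 \cdot 3 \left(-2\right) \left(154 + 3 \left(-2\right)\right) - 2493\right) + 33326 = \left(2 \left(-6\right) \left(154 - 6\right) - 2493\right) + 33326 = \left(2 \left(-6\right) 148 - 2493\right) + 33326 = \left(-1776 - 2493\right) + 33326 = -4269 + 33326 = 29057$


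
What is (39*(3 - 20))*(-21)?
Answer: 13923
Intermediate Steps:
(39*(3 - 20))*(-21) = (39*(-17))*(-21) = -663*(-21) = 13923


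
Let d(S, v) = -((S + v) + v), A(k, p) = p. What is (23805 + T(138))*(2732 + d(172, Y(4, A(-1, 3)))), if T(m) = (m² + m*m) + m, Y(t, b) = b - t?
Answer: 158923422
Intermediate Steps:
d(S, v) = -S - 2*v (d(S, v) = -(S + 2*v) = -S - 2*v)
T(m) = m + 2*m² (T(m) = (m² + m²) + m = 2*m² + m = m + 2*m²)
(23805 + T(138))*(2732 + d(172, Y(4, A(-1, 3)))) = (23805 + 138*(1 + 2*138))*(2732 + (-1*172 - 2*(3 - 1*4))) = (23805 + 138*(1 + 276))*(2732 + (-172 - 2*(3 - 4))) = (23805 + 138*277)*(2732 + (-172 - 2*(-1))) = (23805 + 38226)*(2732 + (-172 + 2)) = 62031*(2732 - 170) = 62031*2562 = 158923422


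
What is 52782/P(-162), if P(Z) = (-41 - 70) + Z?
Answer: -17594/91 ≈ -193.34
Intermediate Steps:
P(Z) = -111 + Z
52782/P(-162) = 52782/(-111 - 162) = 52782/(-273) = 52782*(-1/273) = -17594/91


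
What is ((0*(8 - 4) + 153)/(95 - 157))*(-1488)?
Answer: 3672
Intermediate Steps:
((0*(8 - 4) + 153)/(95 - 157))*(-1488) = ((0*4 + 153)/(-62))*(-1488) = ((0 + 153)*(-1/62))*(-1488) = (153*(-1/62))*(-1488) = -153/62*(-1488) = 3672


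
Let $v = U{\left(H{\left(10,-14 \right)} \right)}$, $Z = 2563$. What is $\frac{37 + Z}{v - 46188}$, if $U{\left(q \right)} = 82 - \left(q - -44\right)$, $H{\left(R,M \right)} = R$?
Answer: $- \frac{65}{1154} \approx -0.056326$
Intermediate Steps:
$U{\left(q \right)} = 38 - q$ ($U{\left(q \right)} = 82 - \left(q + 44\right) = 82 - \left(44 + q\right) = 38 - q$)
$v = 28$ ($v = 38 - 10 = 28$)
$\frac{37 + Z}{v - 46188} = \frac{37 + 2563}{28 - 46188} = \frac{2600}{-46160} = 2600 \left(- \frac{1}{46160}\right) = - \frac{65}{1154}$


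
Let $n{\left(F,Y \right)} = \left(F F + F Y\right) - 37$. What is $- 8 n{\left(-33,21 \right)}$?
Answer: $-2872$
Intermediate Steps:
$n{\left(F,Y \right)} = -37 + F^{2} + F Y$ ($n{\left(F,Y \right)} = \left(F^{2} + F Y\right) - 37 = -37 + F^{2} + F Y$)
$- 8 n{\left(-33,21 \right)} = - 8 \left(-37 + \left(-33\right)^{2} - 693\right) = - 8 \left(-37 + 1089 - 693\right) = \left(-8\right) 359 = -2872$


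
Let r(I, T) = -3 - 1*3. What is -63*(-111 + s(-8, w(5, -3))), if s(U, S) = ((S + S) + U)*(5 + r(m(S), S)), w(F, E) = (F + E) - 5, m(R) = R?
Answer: 6111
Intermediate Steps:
r(I, T) = -6 (r(I, T) = -3 - 3 = -6)
w(F, E) = -5 + E + F (w(F, E) = (E + F) - 5 = -5 + E + F)
s(U, S) = -U - 2*S (s(U, S) = ((S + S) + U)*(5 - 6) = (2*S + U)*(-1) = (U + 2*S)*(-1) = -U - 2*S)
-63*(-111 + s(-8, w(5, -3))) = -63*(-111 + (-1*(-8) - 2*(-5 - 3 + 5))) = -63*(-111 + (8 - 2*(-3))) = -63*(-111 + (8 + 6)) = -63*(-111 + 14) = -63*(-97) = 6111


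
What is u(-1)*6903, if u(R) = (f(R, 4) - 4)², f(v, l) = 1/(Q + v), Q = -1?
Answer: 559143/4 ≈ 1.3979e+5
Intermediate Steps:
f(v, l) = 1/(-1 + v)
u(R) = (-4 + 1/(-1 + R))² (u(R) = (1/(-1 + R) - 4)² = (-4 + 1/(-1 + R))²)
u(-1)*6903 = ((-5 + 4*(-1))²/(-1 - 1)²)*6903 = ((-5 - 4)²/(-2)²)*6903 = ((¼)*(-9)²)*6903 = ((¼)*81)*6903 = (81/4)*6903 = 559143/4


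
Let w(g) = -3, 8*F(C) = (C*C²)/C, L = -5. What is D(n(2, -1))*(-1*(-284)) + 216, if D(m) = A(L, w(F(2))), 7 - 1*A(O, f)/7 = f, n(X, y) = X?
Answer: 20096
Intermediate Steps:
F(C) = C²/8 (F(C) = ((C*C²)/C)/8 = (C³/C)/8 = C²/8)
A(O, f) = 49 - 7*f
D(m) = 70 (D(m) = 49 - 7*(-3) = 49 + 21 = 70)
D(n(2, -1))*(-1*(-284)) + 216 = 70*(-1*(-284)) + 216 = 70*284 + 216 = 19880 + 216 = 20096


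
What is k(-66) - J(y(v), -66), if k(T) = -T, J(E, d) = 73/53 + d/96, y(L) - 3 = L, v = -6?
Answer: 55383/848 ≈ 65.310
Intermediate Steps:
y(L) = 3 + L
J(E, d) = 73/53 + d/96 (J(E, d) = 73*(1/53) + d*(1/96) = 73/53 + d/96)
k(-66) - J(y(v), -66) = -1*(-66) - (73/53 + (1/96)*(-66)) = 66 - (73/53 - 11/16) = 66 - 1*585/848 = 66 - 585/848 = 55383/848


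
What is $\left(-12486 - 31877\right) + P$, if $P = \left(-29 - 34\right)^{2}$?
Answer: $-40394$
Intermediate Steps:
$P = 3969$ ($P = \left(-63\right)^{2} = 3969$)
$\left(-12486 - 31877\right) + P = \left(-12486 - 31877\right) + 3969 = -44363 + 3969 = -40394$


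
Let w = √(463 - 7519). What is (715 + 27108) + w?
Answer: 27823 + 84*I ≈ 27823.0 + 84.0*I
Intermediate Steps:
w = 84*I (w = √(-7056) = 84*I ≈ 84.0*I)
(715 + 27108) + w = (715 + 27108) + 84*I = 27823 + 84*I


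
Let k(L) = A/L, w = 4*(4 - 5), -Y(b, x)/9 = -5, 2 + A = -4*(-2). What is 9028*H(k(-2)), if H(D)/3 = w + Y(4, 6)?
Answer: 1110444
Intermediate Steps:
A = 6 (A = -2 - 4*(-2) = -2 + 8 = 6)
Y(b, x) = 45 (Y(b, x) = -9*(-5) = 45)
w = -4 (w = 4*(-1) = -4)
k(L) = 6/L
H(D) = 123 (H(D) = 3*(-4 + 45) = 3*41 = 123)
9028*H(k(-2)) = 9028*123 = 1110444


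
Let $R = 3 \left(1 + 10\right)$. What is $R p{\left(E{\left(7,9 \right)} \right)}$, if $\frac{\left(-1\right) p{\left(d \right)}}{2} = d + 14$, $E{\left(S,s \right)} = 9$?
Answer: $-1518$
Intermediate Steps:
$p{\left(d \right)} = -28 - 2 d$ ($p{\left(d \right)} = - 2 \left(d + 14\right) = - 2 \left(14 + d\right) = -28 - 2 d$)
$R = 33$ ($R = 3 \cdot 11 = 33$)
$R p{\left(E{\left(7,9 \right)} \right)} = 33 \left(-28 - 18\right) = 33 \left(-46\right) = -1518$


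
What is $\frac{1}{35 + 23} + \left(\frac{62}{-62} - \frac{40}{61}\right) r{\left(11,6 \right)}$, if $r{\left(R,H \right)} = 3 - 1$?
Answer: $- \frac{11655}{3538} \approx -3.2942$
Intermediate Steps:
$r{\left(R,H \right)} = 2$ ($r{\left(R,H \right)} = 3 - 1 = 2$)
$\frac{1}{35 + 23} + \left(\frac{62}{-62} - \frac{40}{61}\right) r{\left(11,6 \right)} = \frac{1}{35 + 23} + \left(\frac{62}{-62} - \frac{40}{61}\right) 2 = \frac{1}{58} + \left(62 \left(- \frac{1}{62}\right) - \frac{40}{61}\right) 2 = \frac{1}{58} + \left(-1 - \frac{40}{61}\right) 2 = \frac{1}{58} - \frac{202}{61} = - \frac{11655}{3538}$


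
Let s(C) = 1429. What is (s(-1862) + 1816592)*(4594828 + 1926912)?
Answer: 11856660276540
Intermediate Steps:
(s(-1862) + 1816592)*(4594828 + 1926912) = (1429 + 1816592)*(4594828 + 1926912) = 1818021*6521740 = 11856660276540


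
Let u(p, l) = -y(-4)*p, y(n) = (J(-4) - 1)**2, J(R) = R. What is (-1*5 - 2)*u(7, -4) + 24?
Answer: 1249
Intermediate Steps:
y(n) = 25 (y(n) = (-4 - 1)**2 = (-5)**2 = 25)
u(p, l) = -25*p
(-1*5 - 2)*u(7, -4) + 24 = (-1*5 - 2)*(-25*7) + 24 = (-5 - 2)*(-175) + 24 = -7*(-175) + 24 = 1225 + 24 = 1249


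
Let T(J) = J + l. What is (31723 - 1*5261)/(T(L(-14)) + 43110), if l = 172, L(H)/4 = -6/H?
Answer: 92617/151493 ≈ 0.61136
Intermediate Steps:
L(H) = -24/H (L(H) = 4*(-6/H) = -24/H)
T(J) = 172 + J (T(J) = J + 172 = 172 + J)
(31723 - 1*5261)/(T(L(-14)) + 43110) = (31723 - 1*5261)/((172 - 24/(-14)) + 43110) = (31723 - 5261)/((172 - 24*(-1/14)) + 43110) = 26462/((172 + 12/7) + 43110) = 26462/(1216/7 + 43110) = 26462/(302986/7) = 26462*(7/302986) = 92617/151493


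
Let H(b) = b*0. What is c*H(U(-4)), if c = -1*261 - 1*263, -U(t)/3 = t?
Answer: 0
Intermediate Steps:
U(t) = -3*t
H(b) = 0
c = -524 (c = -261 - 263 = -524)
c*H(U(-4)) = -524*0 = 0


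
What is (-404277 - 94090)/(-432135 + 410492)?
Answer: 498367/21643 ≈ 23.027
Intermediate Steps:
(-404277 - 94090)/(-432135 + 410492) = -498367/(-21643) = -498367*(-1/21643) = 498367/21643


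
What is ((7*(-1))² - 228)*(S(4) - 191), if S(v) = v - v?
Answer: 34189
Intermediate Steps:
S(v) = 0
((7*(-1))² - 228)*(S(4) - 191) = ((7*(-1))² - 228)*(0 - 191) = ((-7)² - 228)*(-191) = (49 - 228)*(-191) = -179*(-191) = 34189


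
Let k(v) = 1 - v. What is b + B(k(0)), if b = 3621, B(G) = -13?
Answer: 3608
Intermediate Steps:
b + B(k(0)) = 3621 - 13 = 3608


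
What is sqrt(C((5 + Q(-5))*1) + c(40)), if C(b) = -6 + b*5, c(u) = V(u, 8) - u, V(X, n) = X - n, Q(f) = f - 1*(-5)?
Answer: sqrt(11) ≈ 3.3166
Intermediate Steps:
Q(f) = 5 + f (Q(f) = f + 5 = 5 + f)
c(u) = -8 (c(u) = (u - 1*8) - u = (u - 8) - u = (-8 + u) - u = -8)
C(b) = -6 + 5*b
sqrt(C((5 + Q(-5))*1) + c(40)) = sqrt((-6 + 5*((5 + (5 - 5))*1)) - 8) = sqrt((-6 + 5*((5 + 0)*1)) - 8) = sqrt((-6 + 5*(5*1)) - 8) = sqrt((-6 + 5*5) - 8) = sqrt((-6 + 25) - 8) = sqrt(19 - 8) = sqrt(11)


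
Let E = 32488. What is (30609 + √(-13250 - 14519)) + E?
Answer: 63097 + I*√27769 ≈ 63097.0 + 166.64*I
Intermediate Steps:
(30609 + √(-13250 - 14519)) + E = (30609 + √(-13250 - 14519)) + 32488 = (30609 + √(-27769)) + 32488 = (30609 + I*√27769) + 32488 = 63097 + I*√27769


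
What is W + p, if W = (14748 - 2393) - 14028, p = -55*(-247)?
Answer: 11912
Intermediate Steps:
p = 13585
W = -1673 (W = 12355 - 14028 = -1673)
W + p = -1673 + 13585 = 11912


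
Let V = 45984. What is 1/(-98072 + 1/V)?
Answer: -45984/4509742847 ≈ -1.0197e-5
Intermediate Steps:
1/(-98072 + 1/V) = 1/(-98072 + 1/45984) = 1/(-4509742847/45984) = -45984/4509742847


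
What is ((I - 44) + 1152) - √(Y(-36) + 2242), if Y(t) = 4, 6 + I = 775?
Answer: 1877 - √2246 ≈ 1829.6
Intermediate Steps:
I = 769 (I = -6 + 775 = 769)
((I - 44) + 1152) - √(Y(-36) + 2242) = ((769 - 44) + 1152) - √(4 + 2242) = (725 + 1152) - √2246 = 1877 - √2246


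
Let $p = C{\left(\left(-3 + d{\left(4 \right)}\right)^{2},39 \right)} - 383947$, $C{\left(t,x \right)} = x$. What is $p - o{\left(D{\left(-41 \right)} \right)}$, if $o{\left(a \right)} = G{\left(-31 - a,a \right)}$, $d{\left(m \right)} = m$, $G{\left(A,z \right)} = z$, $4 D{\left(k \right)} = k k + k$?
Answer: $-384318$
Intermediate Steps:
$D{\left(k \right)} = \frac{k}{4} + \frac{k^{2}}{4}$ ($D{\left(k \right)} = \frac{k k + k}{4} = \frac{k^{2} + k}{4} = \frac{k + k^{2}}{4} = \frac{k}{4} + \frac{k^{2}}{4}$)
$o{\left(a \right)} = a$
$p = -383908$ ($p = 39 - 383947 = -383908$)
$p - o{\left(D{\left(-41 \right)} \right)} = -383908 - \frac{1}{4} \left(-41\right) \left(1 - 41\right) = -383908 - \frac{1}{4} \left(-41\right) \left(-40\right) = -383908 - 410 = -384318$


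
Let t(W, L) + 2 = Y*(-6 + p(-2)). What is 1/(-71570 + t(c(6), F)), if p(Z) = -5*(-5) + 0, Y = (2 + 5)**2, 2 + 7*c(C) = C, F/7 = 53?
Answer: -1/70641 ≈ -1.4156e-5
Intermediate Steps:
F = 371 (F = 7*53 = 371)
c(C) = -2/7 + C/7
Y = 49 (Y = 7**2 = 49)
p(Z) = 25 (p(Z) = 25 + 0 = 25)
t(W, L) = 929 (t(W, L) = -2 + 49*(-6 + 25) = -2 + 49*19 = -2 + 931 = 929)
1/(-71570 + t(c(6), F)) = 1/(-71570 + 929) = 1/(-70641) = -1/70641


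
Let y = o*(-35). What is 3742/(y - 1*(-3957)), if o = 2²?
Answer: 3742/3817 ≈ 0.98035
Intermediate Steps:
o = 4
y = -140 (y = 4*(-35) = -140)
3742/(y - 1*(-3957)) = 3742/(-140 - 1*(-3957)) = 3742/(-140 + 3957) = 3742/3817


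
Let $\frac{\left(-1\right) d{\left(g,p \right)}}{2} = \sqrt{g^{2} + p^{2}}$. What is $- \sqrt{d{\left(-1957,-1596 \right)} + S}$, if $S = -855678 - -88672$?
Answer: $- i \sqrt{767006 + 38 \sqrt{17665}} \approx - 878.67 i$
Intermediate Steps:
$d{\left(g,p \right)} = - 2 \sqrt{g^{2} + p^{2}}$
$S = -767006$ ($S = -855678 + 88672 = -767006$)
$- \sqrt{d{\left(-1957,-1596 \right)} + S} = - \sqrt{- 2 \sqrt{\left(-1957\right)^{2} + \left(-1596\right)^{2}} - 767006} = - \sqrt{- 2 \sqrt{3829849 + 2547216} - 767006} = - \sqrt{- 2 \sqrt{6377065} - 767006} = - \sqrt{- 2 \cdot 19 \sqrt{17665} - 767006} = - \sqrt{- 38 \sqrt{17665} - 767006} = - \sqrt{-767006 - 38 \sqrt{17665}}$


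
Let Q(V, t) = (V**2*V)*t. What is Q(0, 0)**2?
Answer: 0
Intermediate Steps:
Q(V, t) = t*V**3 (Q(V, t) = V**3*t = t*V**3)
Q(0, 0)**2 = (0*0**3)**2 = (0*0)**2 = 0**2 = 0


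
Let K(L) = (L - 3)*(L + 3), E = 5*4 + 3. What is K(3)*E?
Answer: 0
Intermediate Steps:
E = 23 (E = 20 + 3 = 23)
K(L) = (-3 + L)*(3 + L)
K(3)*E = (-9 + 3²)*23 = (-9 + 9)*23 = 0*23 = 0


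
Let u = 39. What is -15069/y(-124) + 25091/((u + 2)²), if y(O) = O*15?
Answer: 24000083/1042220 ≈ 23.028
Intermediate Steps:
y(O) = 15*O
-15069/y(-124) + 25091/((u + 2)²) = -15069/(15*(-124)) + 25091/((39 + 2)²) = -15069/(-1860) + 25091/(41²) = -15069*(-1/1860) + 25091/1681 = 5023/620 + 25091*(1/1681) = 5023/620 + 25091/1681 = 24000083/1042220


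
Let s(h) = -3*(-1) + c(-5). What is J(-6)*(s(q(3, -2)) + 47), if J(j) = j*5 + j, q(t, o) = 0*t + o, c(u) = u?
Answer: -1620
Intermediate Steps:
q(t, o) = o (q(t, o) = 0 + o = o)
J(j) = 6*j (J(j) = 5*j + j = 6*j)
s(h) = -2 (s(h) = -3*(-1) - 5 = 3 - 5 = -2)
J(-6)*(s(q(3, -2)) + 47) = (6*(-6))*(-2 + 47) = -36*45 = -1620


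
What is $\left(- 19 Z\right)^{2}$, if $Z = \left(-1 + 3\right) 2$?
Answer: $5776$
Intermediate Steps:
$Z = 4$ ($Z = 2 \cdot 2 = 4$)
$\left(- 19 Z\right)^{2} = \left(\left(-19\right) 4\right)^{2} = \left(-76\right)^{2} = 5776$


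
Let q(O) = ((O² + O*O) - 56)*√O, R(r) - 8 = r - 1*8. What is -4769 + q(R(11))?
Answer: -4769 + 186*√11 ≈ -4152.1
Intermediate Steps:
R(r) = r (R(r) = 8 + (r - 1*8) = 8 + (r - 8) = 8 + (-8 + r) = r)
q(O) = √O*(-56 + 2*O²) (q(O) = ((O² + O²) - 56)*√O = (2*O² - 56)*√O = (-56 + 2*O²)*√O = √O*(-56 + 2*O²))
-4769 + q(R(11)) = -4769 + 2*√11*(-28 + 11²) = -4769 + 2*√11*(-28 + 121) = -4769 + 2*√11*93 = -4769 + 186*√11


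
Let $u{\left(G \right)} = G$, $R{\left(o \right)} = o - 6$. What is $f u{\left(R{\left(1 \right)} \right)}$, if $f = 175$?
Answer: $-875$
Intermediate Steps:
$R{\left(o \right)} = -6 + o$ ($R{\left(o \right)} = o - 6 = -6 + o$)
$f u{\left(R{\left(1 \right)} \right)} = 175 \left(-6 + 1\right) = 175 \left(-5\right) = -875$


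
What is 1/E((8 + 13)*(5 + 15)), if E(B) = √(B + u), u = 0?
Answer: √105/210 ≈ 0.048795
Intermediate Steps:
E(B) = √B (E(B) = √(B + 0) = √B)
1/E((8 + 13)*(5 + 15)) = 1/(√((8 + 13)*(5 + 15))) = 1/(√(21*20)) = 1/(√420) = 1/(2*√105) = √105/210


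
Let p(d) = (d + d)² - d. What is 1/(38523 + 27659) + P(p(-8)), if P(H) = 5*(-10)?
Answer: -3309099/66182 ≈ -50.000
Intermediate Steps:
p(d) = -d + 4*d² (p(d) = (2*d)² - d = 4*d² - d = -d + 4*d²)
P(H) = -50
1/(38523 + 27659) + P(p(-8)) = 1/(38523 + 27659) - 50 = 1/66182 - 50 = -3309099/66182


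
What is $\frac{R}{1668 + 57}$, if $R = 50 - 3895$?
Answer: $- \frac{769}{345} \approx -2.229$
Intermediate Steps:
$R = -3845$
$\frac{R}{1668 + 57} = - \frac{3845}{1668 + 57} = - \frac{3845}{1725} = \left(-3845\right) \frac{1}{1725} = - \frac{769}{345}$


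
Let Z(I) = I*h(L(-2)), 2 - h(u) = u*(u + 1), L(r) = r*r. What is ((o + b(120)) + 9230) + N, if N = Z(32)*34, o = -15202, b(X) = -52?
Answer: -25608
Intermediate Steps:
L(r) = r²
h(u) = 2 - u*(1 + u) (h(u) = 2 - u*(u + 1) = 2 - u*(1 + u))
Z(I) = -18*I (Z(I) = I*(2 - 1*(-2)² - ((-2)²)²) = I*(2 - 1*4 - 1*4²) = I*(2 - 4 - 1*16) = I*(2 - 4 - 16) = I*(-18) = -18*I)
N = -19584 (N = -18*32*34 = -576*34 = -19584)
((o + b(120)) + 9230) + N = ((-15202 - 52) + 9230) - 19584 = (-15254 + 9230) - 19584 = -6024 - 19584 = -25608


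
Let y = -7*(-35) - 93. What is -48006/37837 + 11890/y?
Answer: 221292509/2875612 ≈ 76.955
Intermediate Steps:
y = 152 (y = 245 - 93 = 152)
-48006/37837 + 11890/y = -48006/37837 + 11890/152 = -48006*1/37837 + 11890*(1/152) = -48006/37837 + 5945/76 = 221292509/2875612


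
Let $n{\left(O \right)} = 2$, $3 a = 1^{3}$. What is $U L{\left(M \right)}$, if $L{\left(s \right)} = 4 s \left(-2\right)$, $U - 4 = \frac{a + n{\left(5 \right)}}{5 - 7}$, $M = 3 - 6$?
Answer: $68$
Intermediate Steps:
$a = \frac{1}{3}$ ($a = \frac{1^{3}}{3} = \frac{1}{3} \cdot 1 = \frac{1}{3} \approx 0.33333$)
$M = -3$
$U = \frac{17}{6}$ ($U = 4 + \frac{\frac{1}{3} + 2}{5 - 7} = 4 + \frac{7}{3 \left(-2\right)} = 4 + \frac{7}{3} \left(- \frac{1}{2}\right) = 4 - \frac{7}{6} = \frac{17}{6} \approx 2.8333$)
$L{\left(s \right)} = - 8 s$
$U L{\left(M \right)} = \frac{17 \left(\left(-8\right) \left(-3\right)\right)}{6} = \frac{17}{6} \cdot 24 = 68$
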